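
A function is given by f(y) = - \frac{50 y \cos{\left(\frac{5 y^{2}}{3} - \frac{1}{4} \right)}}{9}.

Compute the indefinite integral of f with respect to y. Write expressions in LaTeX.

The substitution u = \frac{5 y^{2}}{3} - \frac{1}{4} works: f is exactly (dF/du)*(du/dy) for that inner function.
Check: d/dy[- \frac{5 \sin{\left(\frac{5 y^{2}}{3} - \frac{1}{4} \right)}}{3}] = - \frac{50 y \cos{\left(\frac{5 y^{2}}{3} - \frac{1}{4} \right)}}{9} = f(y).

F(y) = - \frac{5 \sin{\left(\frac{5 y^{2}}{3} - \frac{1}{4} \right)}}{3} + C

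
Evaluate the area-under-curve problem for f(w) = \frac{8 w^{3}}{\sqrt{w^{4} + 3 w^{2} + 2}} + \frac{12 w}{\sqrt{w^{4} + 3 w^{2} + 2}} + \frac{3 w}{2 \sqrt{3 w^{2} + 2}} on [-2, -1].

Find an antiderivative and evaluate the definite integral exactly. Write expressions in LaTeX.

Antiderivative: F(w) = \frac{\sqrt{3 w^{2} + 2}}{2} + 4 \sqrt{w^{4} + 3 w^{2} + 2}; value = - 4 \sqrt{30} - \frac{\sqrt{14}}{2} + \frac{\sqrt{5}}{2} + 4 \sqrt{6}

Integrate term by term and add the pieces.
F(w) = \frac{\sqrt{3 w^{2} + 2}}{2} + 4 \sqrt{w^{4} + 3 w^{2} + 2} is an antiderivative of f.
Check: d/dw[\frac{\sqrt{3 w^{2} + 2}}{2} + 4 \sqrt{w^{4} + 3 w^{2} + 2}] = \frac{16 w^{3} \sqrt{3 w^{2} + 2} + 24 w \sqrt{3 w^{2} + 2} + 3 w \sqrt{w^{4} + 3 w^{2} + 2}}{2 \sqrt{3 w^{2} + 2} \sqrt{w^{4} + 3 w^{2} + 2}}, which equals f(w).
F(-1) = \frac{\sqrt{5}}{2} + 4 \sqrt{6}; F(-2) = \frac{\sqrt{14}}{2} + 4 \sqrt{30}.
Integral = F(-1) - F(-2) = - 4 \sqrt{30} - \frac{\sqrt{14}}{2} + \frac{\sqrt{5}}{2} + 4 \sqrt{6}.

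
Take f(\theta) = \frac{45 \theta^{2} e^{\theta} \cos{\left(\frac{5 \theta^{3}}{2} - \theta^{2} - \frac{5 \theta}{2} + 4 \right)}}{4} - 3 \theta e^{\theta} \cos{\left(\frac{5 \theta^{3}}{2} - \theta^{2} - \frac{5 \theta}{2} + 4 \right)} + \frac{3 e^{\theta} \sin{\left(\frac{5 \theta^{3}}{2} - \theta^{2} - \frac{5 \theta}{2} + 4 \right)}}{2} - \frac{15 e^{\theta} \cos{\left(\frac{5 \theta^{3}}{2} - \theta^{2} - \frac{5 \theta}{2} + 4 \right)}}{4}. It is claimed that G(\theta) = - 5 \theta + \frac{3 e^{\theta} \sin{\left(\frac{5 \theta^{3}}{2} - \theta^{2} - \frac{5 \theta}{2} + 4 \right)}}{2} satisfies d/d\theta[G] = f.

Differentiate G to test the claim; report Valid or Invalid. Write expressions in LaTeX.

d/d\theta[G] = \frac{45 \theta^{2} e^{\theta} \cos{\left(\frac{5 \theta^{3}}{2} - \theta^{2} - \frac{5 \theta}{2} + 4 \right)}}{4} - 3 \theta e^{\theta} \cos{\left(\frac{5 \theta^{3}}{2} - \theta^{2} - \frac{5 \theta}{2} + 4 \right)} + \frac{3 e^{\theta} \sin{\left(\frac{5 \theta^{3}}{2} - \theta^{2} - \frac{5 \theta}{2} + 4 \right)}}{2} - \frac{15 e^{\theta} \cos{\left(\frac{5 \theta^{3}}{2} - \theta^{2} - \frac{5 \theta}{2} + 4 \right)}}{4} - 5
d/d\theta[G] - f(\theta) = -5 != 0.

Invalid: d/d\theta[G] - f = -5, which is not 0.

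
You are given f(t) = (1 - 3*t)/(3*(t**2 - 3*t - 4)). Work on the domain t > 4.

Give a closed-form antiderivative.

An antiderivative is F(t) = -11*log(t - 4)/15 - 4*log(t + 1)/15.

Factor the denominator (3*(t - 4)*(t + 1)) and decompose: f = -4/(15*(t + 1)) - 11/(15*(t - 4)); each piece integrates to a log, atan, or power term.
Check: d/dt[-11*log(t - 4)/15 - 4*log(t + 1)/15] = (1 - 3*t)/(3*t**2 - 9*t - 12), which equals f(t).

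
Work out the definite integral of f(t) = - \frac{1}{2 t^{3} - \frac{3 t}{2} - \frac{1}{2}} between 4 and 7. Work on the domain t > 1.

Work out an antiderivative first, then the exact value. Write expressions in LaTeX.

Antiderivative: F(t) = \frac{2 \left(- \left(2 t + 1\right) \log{\left(t - 1 \right)} + \left(2 t + 1\right) \log{\left(t + \frac{1}{2} \right)} - 3\right)}{9 \left(2 t + 1\right)}; value = - \frac{2 \log{\left(6 \right)}}{9} - \frac{2 \log{\left(\frac{9}{2} \right)}}{9} + \frac{4}{135} + \frac{2 \log{\left(3 \right)}}{9} + \frac{2 \log{\left(\frac{15}{2} \right)}}{9}

The denominator factors as \left(t - 1\right) \left(2 t + 1\right)^{2}; partial fractions split f into directly integrable pieces: \frac{4}{9 \left(2 t + 1\right)} + \frac{4}{3 \left(2 t + 1\right)^{2}} - \frac{2}{9 \left(t - 1\right)}.
F(t) = \frac{2 \left(- \left(2 t + 1\right) \log{\left(t - 1 \right)} + \left(2 t + 1\right) \log{\left(t + \frac{1}{2} \right)} - 3\right)}{9 \left(2 t + 1\right)} is an antiderivative of f.
Check: d/dt[\frac{2 \left(- \left(2 t + 1\right) \log{\left(t - 1 \right)} + \left(2 t + 1\right) \log{\left(t + \frac{1}{2} \right)} - 3\right)}{9 \left(2 t + 1\right)}] = - \frac{2}{4 t^{3} - 3 t - 1}, which equals f(t).
F(7) = - \frac{2 \log{\left(6 \right)}}{9} - \frac{2}{45} + \frac{2 \log{\left(\frac{15}{2} \right)}}{9}; F(4) = - \frac{2 \log{\left(3 \right)}}{9} - \frac{2}{27} + \frac{2 \log{\left(\frac{9}{2} \right)}}{9}.
Integral = F(7) - F(4) = - \frac{2 \log{\left(6 \right)}}{9} - \frac{2 \log{\left(\frac{9}{2} \right)}}{9} + \frac{4}{135} + \frac{2 \log{\left(3 \right)}}{9} + \frac{2 \log{\left(\frac{15}{2} \right)}}{9}.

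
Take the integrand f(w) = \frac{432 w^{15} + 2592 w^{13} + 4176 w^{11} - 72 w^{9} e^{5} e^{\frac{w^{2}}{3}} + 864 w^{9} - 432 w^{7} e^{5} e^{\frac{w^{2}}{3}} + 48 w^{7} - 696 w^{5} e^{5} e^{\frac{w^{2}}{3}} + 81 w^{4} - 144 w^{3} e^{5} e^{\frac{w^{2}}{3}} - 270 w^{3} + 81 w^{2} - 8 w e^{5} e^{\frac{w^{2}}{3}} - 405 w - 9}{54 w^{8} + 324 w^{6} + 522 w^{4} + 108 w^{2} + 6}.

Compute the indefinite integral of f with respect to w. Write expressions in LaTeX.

Since d/dw undoes antidifferentiation here, F'(w) = f(w) is required of F(w).
Check: d/dw[\frac{4 w^{8} \left(3 w^{4} + 9 w^{2} + 1\right) - 6 w - 8 \left(3 w^{4} + 9 w^{2} + 1\right) e^{\frac{w^{2}}{3} + 5} + 15}{4 \left(3 w^{4} + 9 w^{2} + 1\right)}] = \frac{432 w^{15} + 2592 w^{13} + 4176 w^{11} - 72 w^{9} e^{5} e^{\frac{w^{2}}{3}} + 864 w^{9} - 432 w^{7} e^{5} e^{\frac{w^{2}}{3}} + 48 w^{7} - 696 w^{5} e^{5} e^{\frac{w^{2}}{3}} + 81 w^{4} - 144 w^{3} e^{5} e^{\frac{w^{2}}{3}} - 270 w^{3} + 81 w^{2} - 8 w e^{5} e^{\frac{w^{2}}{3}} - 405 w - 9}{54 w^{8} + 324 w^{6} + 522 w^{4} + 108 w^{2} + 6} = f(w).

F(w) = \frac{4 w^{8} \left(3 w^{4} + 9 w^{2} + 1\right) - 6 w - 8 \left(3 w^{4} + 9 w^{2} + 1\right) e^{\frac{w^{2}}{3} + 5} + 15}{4 \left(3 w^{4} + 9 w^{2} + 1\right)} + C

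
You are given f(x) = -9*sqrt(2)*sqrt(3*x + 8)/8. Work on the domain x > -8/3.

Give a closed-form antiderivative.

An antiderivative is F(x) = sqrt(2)*(-3*x*sqrt(3*x + 8) - 8*sqrt(3*x + 8))/4.

Differentiate the proposed F(x) back; it has to land on f(x) exactly.
Check: d/dx[sqrt(2)*(-3*x*sqrt(3*x + 8) - 8*sqrt(3*x + 8))/4] = (-27*sqrt(2)*x - 72*sqrt(2))/(8*sqrt(3*x + 8)), which equals f(x).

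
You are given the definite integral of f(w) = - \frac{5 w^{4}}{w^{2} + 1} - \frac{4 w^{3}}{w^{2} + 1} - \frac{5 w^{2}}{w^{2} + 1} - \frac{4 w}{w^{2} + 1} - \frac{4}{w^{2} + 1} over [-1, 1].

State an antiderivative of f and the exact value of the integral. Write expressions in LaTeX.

The integrand splits into summands that can be handled one at a time.
F(w) = - \frac{5 w^{3}}{3} - 2 w^{2} - 4 \operatorname{atan}{\left(w \right)} is an antiderivative of f.
Check: d/dw[- \frac{5 w^{3}}{3} - 2 w^{2} - 4 \operatorname{atan}{\left(w \right)}] = \frac{- 5 w^{4} - 4 w^{3} - 5 w^{2} - 4 w - 4}{w^{2} + 1}, which equals f(w).
F(1) = - \frac{11}{3} - \pi; F(-1) = - \frac{1}{3} + \pi.
Integral = F(1) - F(-1) = - 2 \pi - \frac{10}{3}.

Antiderivative: F(w) = - \frac{5 w^{3}}{3} - 2 w^{2} - 4 \operatorname{atan}{\left(w \right)}; value = - 2 \pi - \frac{10}{3}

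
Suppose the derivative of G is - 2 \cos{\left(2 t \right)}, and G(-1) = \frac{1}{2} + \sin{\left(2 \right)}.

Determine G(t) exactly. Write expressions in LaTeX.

Check a candidate G(t) by differentiating: d/dt[G] must match the given G'(t).
A general antiderivative is - \sin{\left(2 t \right)} + C.
The condition gives C = \frac{1}{2} + \sin{\left(2 \right)} - (\sin{\left(2 \right)}) = \frac{1}{2}.
So G(t) = \frac{1}{2} - \sin{\left(2 t \right)}.
Check: d/dt[\frac{1}{2} - \sin{\left(2 t \right)}] = - 2 \cos{\left(2 t \right)} = G'(t).

G(t) = \frac{1}{2} - \sin{\left(2 t \right)}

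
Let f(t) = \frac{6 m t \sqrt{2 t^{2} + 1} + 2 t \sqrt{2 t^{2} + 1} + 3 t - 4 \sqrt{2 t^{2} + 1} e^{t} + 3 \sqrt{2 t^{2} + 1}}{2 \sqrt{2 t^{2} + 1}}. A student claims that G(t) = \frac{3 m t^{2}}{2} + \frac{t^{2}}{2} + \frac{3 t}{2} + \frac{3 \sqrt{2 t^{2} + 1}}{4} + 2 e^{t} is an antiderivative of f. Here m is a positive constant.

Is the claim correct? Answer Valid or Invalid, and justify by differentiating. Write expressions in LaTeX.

d/dt[G] = \frac{6 m t \sqrt{2 t^{2} + 1} + 2 t \sqrt{2 t^{2} + 1} + 3 t + 4 \sqrt{2 t^{2} + 1} e^{t} + 3 \sqrt{2 t^{2} + 1}}{2 \sqrt{2 t^{2} + 1}}
d/dt[G] - f(t) = 4 e^{t} != 0.

Invalid: d/dt[G] - f = 4 e^{t}, which is not 0.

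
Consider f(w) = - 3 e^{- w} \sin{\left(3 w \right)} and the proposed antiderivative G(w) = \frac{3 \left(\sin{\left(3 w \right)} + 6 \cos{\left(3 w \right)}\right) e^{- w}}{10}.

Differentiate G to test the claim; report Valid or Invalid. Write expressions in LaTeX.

d/dw[G] = \frac{\left(- 57 \sin{\left(3 w \right)} - 9 \cos{\left(3 w \right)}\right) e^{- w}}{10}
d/dw[G] - f(w) = \frac{\left(- 27 \sin{\left(3 w \right)} - 9 \cos{\left(3 w \right)}\right) e^{- w}}{10} != 0.

Invalid: d/dw[G] - f = \frac{\left(- 27 \sin{\left(3 w \right)} - 9 \cos{\left(3 w \right)}\right) e^{- w}}{10}, which is not 0.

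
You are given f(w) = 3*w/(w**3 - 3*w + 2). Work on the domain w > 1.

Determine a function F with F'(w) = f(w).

Factor the denominator ((w - 1)**2*(w + 2)) and decompose: f = -2/(3*(w + 2)) + 2/(3*(w - 1)) + (w - 1)**(-2); each piece integrates to a log, atan, or power term.
Check: d/dw[(2*w*log(w - 1) - 2*w*log(w + 2) - 2*log(w - 1) + 2*log(w + 2) - 3)/(3*w - 3)] = 3*w/(w**3 - 3*w + 2) = f(w).

An antiderivative is F(w) = (2*w*log(w - 1) - 2*w*log(w + 2) - 2*log(w - 1) + 2*log(w + 2) - 3)/(3*w - 3).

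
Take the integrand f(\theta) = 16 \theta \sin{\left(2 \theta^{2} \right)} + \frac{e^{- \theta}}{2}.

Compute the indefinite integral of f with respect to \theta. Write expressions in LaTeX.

F(\theta) = \frac{\left(- 8 e^{\theta} \cos{\left(2 \theta^{2} \right)} - 1\right) e^{- \theta}}{2} + C

The integrand splits into summands that can be handled one at a time.
Check: d/d\theta[\frac{\left(- 8 e^{\theta} \cos{\left(2 \theta^{2} \right)} - 1\right) e^{- \theta}}{2}] = \frac{\left(32 \theta e^{\theta} \sin{\left(2 \theta^{2} \right)} + 1\right) e^{- \theta}}{2}, which equals f(\theta).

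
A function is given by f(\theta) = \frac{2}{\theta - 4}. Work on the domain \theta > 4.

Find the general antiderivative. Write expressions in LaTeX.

F(\theta) = 2 \log{\left(\frac{\theta}{2} - 2 \right)} + C

Whatever form F(\theta) takes, F'(\theta) = f(\theta) is non-negotiable.
Check: d/d\theta[2 \log{\left(\frac{\theta}{2} - 2 \right)}] = \frac{2}{\theta - 4} = f(\theta).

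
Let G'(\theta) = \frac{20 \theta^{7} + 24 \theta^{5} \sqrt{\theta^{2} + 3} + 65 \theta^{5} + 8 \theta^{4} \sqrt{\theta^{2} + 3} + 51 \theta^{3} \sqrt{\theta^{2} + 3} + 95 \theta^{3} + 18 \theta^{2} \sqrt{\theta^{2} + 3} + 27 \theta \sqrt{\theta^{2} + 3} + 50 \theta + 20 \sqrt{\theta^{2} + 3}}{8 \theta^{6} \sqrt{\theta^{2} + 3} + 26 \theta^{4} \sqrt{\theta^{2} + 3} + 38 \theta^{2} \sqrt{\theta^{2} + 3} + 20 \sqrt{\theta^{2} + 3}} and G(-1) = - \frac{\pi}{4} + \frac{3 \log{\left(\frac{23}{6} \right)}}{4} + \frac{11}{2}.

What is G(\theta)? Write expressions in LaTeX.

G(\theta) = \frac{10 \sqrt{\theta^{2} + 3} + 3 \log{\left(\frac{2 \theta^{4}}{3} + \frac{3 \theta^{2}}{2} + \frac{5}{3} \right)} + 4 \operatorname{atan}{\left(\theta \right)} + 2}{4}

Any candidate G(\theta) must reproduce the stated G'(\theta) exactly.
A general antiderivative is \frac{5 \sqrt{\theta^{2} + 3}}{2} + \frac{3 \log{\left(\frac{2 \theta^{4}}{3} + \frac{3 \theta^{2}}{2} + \frac{5}{3} \right)}}{4} + \operatorname{atan}{\left(\theta \right)} + C.
The condition gives C = - \frac{\pi}{4} + \frac{3 \log{\left(\frac{23}{6} \right)}}{4} + \frac{11}{2} - (- \frac{\pi}{4} + \frac{3 \log{\left(\frac{23}{6} \right)}}{4} + 5) = \frac{1}{2}.
So G(\theta) = \frac{10 \sqrt{\theta^{2} + 3} + 3 \log{\left(\frac{2 \theta^{4}}{3} + \frac{3 \theta^{2}}{2} + \frac{5}{3} \right)} + 4 \operatorname{atan}{\left(\theta \right)} + 2}{4}.
Check: d/d\theta[\frac{10 \sqrt{\theta^{2} + 3} + 3 \log{\left(\frac{2 \theta^{4}}{3} + \frac{3 \theta^{2}}{2} + \frac{5}{3} \right)} + 4 \operatorname{atan}{\left(\theta \right)} + 2}{4}] = \frac{20 \theta^{7} + 24 \theta^{5} \sqrt{\theta^{2} + 3} + 65 \theta^{5} + 8 \theta^{4} \sqrt{\theta^{2} + 3} + 51 \theta^{3} \sqrt{\theta^{2} + 3} + 95 \theta^{3} + 18 \theta^{2} \sqrt{\theta^{2} + 3} + 27 \theta \sqrt{\theta^{2} + 3} + 50 \theta + 20 \sqrt{\theta^{2} + 3}}{8 \theta^{6} \sqrt{\theta^{2} + 3} + 26 \theta^{4} \sqrt{\theta^{2} + 3} + 38 \theta^{2} \sqrt{\theta^{2} + 3} + 20 \sqrt{\theta^{2} + 3}} = G'(\theta).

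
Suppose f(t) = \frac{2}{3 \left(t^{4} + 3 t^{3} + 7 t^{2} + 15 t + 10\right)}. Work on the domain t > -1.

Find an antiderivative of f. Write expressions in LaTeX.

Factor the denominator (3 \left(t + 1\right) \left(t + 2\right) \left(t^{2} + 5\right)) and decompose: f = - \frac{t + 1}{27 \left(t^{2} + 5\right)} - \frac{2}{27 \left(t + 2\right)} + \frac{1}{9 \left(t + 1\right)}; each piece integrates to a log, atan, or power term.
Check: d/dt[- \frac{- 30 \log{\left(t + 1 \right)} + 20 \log{\left(t + 2 \right)} + 5 \log{\left(t^{2} + 5 \right)} + 2 \sqrt{5} \operatorname{atan}{\left(\frac{\sqrt{5} t}{5} \right)}}{270}] = \frac{2}{3 t^{4} + 9 t^{3} + 21 t^{2} + 45 t + 30}, which equals f(t).

An antiderivative is F(t) = - \frac{- 30 \log{\left(t + 1 \right)} + 20 \log{\left(t + 2 \right)} + 5 \log{\left(t^{2} + 5 \right)} + 2 \sqrt{5} \operatorname{atan}{\left(\frac{\sqrt{5} t}{5} \right)}}{270}.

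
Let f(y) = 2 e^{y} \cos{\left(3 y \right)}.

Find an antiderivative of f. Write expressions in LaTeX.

An antiderivative is F(y) = \frac{3 e^{y} \sin{\left(3 y \right)}}{5} + \frac{e^{y} \cos{\left(3 y \right)}}{5}.

Since d/dy undoes antidifferentiation here, F'(y) = f(y) is required of F(y).
Check: d/dy[\frac{3 e^{y} \sin{\left(3 y \right)}}{5} + \frac{e^{y} \cos{\left(3 y \right)}}{5}] = 2 e^{y} \cos{\left(3 y \right)} = f(y).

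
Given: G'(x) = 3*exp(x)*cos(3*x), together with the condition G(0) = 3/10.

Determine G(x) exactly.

Differentiate the proposed G(x) back; it has to land on the given G'(x).
A general antiderivative is 9*exp(x)*sin(3*x)/10 + 3*exp(x)*cos(3*x)/10 + C.
The condition gives C = 3/10 - (3/10) = 0.
So G(x) = 9*exp(x)*sin(3*x)/10 + 3*exp(x)*cos(3*x)/10.
Check: d/dx[9*exp(x)*sin(3*x)/10 + 3*exp(x)*cos(3*x)/10] = 3*exp(x)*cos(3*x) = G'(x).

G(x) = 9*exp(x)*sin(3*x)/10 + 3*exp(x)*cos(3*x)/10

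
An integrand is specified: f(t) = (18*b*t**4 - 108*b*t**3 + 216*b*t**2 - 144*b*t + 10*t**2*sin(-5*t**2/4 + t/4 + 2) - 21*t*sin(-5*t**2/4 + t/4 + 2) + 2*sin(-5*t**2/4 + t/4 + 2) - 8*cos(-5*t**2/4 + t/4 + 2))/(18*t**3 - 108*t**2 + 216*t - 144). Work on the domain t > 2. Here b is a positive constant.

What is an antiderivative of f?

Recover f(t) by differentiating a candidate F(t); any mismatch rules it out.
Check: d/dt[(9*b*t**4 - 36*b*t**3 + 36*b*t**2 + 4*cos(-5*t**2/4 + t/4 + 2))/(18*t**2 - 72*t + 72)] = (18*b*t**4 - 108*b*t**3 + 216*b*t**2 - 144*b*t + 10*t**2*sin(-5*t**2/4 + t/4 + 2) - 21*t*sin(-5*t**2/4 + t/4 + 2) + 2*sin(-5*t**2/4 + t/4 + 2) - 8*cos(-5*t**2/4 + t/4 + 2))/(18*t**3 - 108*t**2 + 216*t - 144) = f(t).

An antiderivative is F(t) = (9*b*t**4 - 36*b*t**3 + 36*b*t**2 + 4*cos(-5*t**2/4 + t/4 + 2))/(18*t**2 - 72*t + 72).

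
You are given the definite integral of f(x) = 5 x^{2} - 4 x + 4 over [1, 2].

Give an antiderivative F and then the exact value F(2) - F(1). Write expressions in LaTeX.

The integrand splits into summands that can be handled one at a time.
F(x) = \frac{5 x^{3}}{3} - 2 x^{2} + 4 x is an antiderivative of f.
Check: d/dx[\frac{5 x^{3}}{3} - 2 x^{2} + 4 x] = 5 x^{2} - 4 x + 4 = f(x).
F(2) = \frac{40}{3}; F(1) = \frac{11}{3}.
Integral = F(2) - F(1) = \frac{29}{3}.

Antiderivative: F(x) = \frac{5 x^{3}}{3} - 2 x^{2} + 4 x; value = \frac{29}{3}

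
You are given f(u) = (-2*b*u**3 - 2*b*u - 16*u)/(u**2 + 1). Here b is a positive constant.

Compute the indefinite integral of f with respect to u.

Whatever form F(u) takes, F'(u) = f(u) is non-negotiable.
Check: d/du[-b*u**2 - 4*log(u**4/2 + u**2 + 1/2)] = (-2*b*u**3 - 2*b*u - 16*u)/(u**2 + 1) = f(u).

F(u) = -b*u**2 - 4*log(u**4/2 + u**2 + 1/2) + C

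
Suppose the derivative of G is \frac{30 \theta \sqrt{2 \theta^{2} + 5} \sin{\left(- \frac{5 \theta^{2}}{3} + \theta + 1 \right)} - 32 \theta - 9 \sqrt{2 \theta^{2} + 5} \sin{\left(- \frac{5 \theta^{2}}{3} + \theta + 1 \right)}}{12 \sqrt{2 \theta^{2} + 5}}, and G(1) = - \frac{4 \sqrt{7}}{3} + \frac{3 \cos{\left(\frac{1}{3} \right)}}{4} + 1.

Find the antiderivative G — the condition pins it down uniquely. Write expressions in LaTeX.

G(\theta) = \frac{- 16 \sqrt{2 \theta^{2} + 5} + 9 \cos{\left(- \frac{5 \theta^{2}}{3} + \theta + 1 \right)} + 12}{12}

Since d/d\theta undoes antidifferentiation here, G(\theta) must give back the stated G'(\theta).
A general antiderivative is - \frac{4 \sqrt{2 \theta^{2} + 5}}{3} + \frac{3 \cos{\left(- \frac{5 \theta^{2}}{3} + \theta + 1 \right)}}{4} + C.
The condition gives C = - \frac{4 \sqrt{7}}{3} + \frac{3 \cos{\left(\frac{1}{3} \right)}}{4} + 1 - (- \frac{4 \sqrt{7}}{3} + \frac{3 \cos{\left(\frac{1}{3} \right)}}{4}) = 1.
So G(\theta) = \frac{- 16 \sqrt{2 \theta^{2} + 5} + 9 \cos{\left(- \frac{5 \theta^{2}}{3} + \theta + 1 \right)} + 12}{12}.
Check: d/d\theta[\frac{- 16 \sqrt{2 \theta^{2} + 5} + 9 \cos{\left(- \frac{5 \theta^{2}}{3} + \theta + 1 \right)} + 12}{12}] = \frac{30 \theta \sqrt{2 \theta^{2} + 5} \sin{\left(- \frac{5 \theta^{2}}{3} + \theta + 1 \right)} - 32 \theta - 9 \sqrt{2 \theta^{2} + 5} \sin{\left(- \frac{5 \theta^{2}}{3} + \theta + 1 \right)}}{12 \sqrt{2 \theta^{2} + 5}} = G'(\theta).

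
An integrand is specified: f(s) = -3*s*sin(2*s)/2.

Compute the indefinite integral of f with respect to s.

F(s) = 3*s*cos(2*s)/4 - 3*sin(2*s)/8 + C

A first test for any F(s): its s-derivative must equal f(s) identically.
Check: d/ds[3*s*cos(2*s)/4 - 3*sin(2*s)/8] = -3*s*sin(2*s)/2 = f(s).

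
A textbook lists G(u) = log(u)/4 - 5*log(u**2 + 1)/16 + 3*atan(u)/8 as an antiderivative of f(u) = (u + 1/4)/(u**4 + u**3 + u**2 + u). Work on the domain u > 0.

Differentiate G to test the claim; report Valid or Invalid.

d/du[G] = (-3*u**2 + 3*u + 2)/(8*u**3 + 8*u)
d/du[G] - f(u) = -3/(8*u + 8) != 0.

Invalid: d/du[G] - f = -3/(8*u + 8), which is not 0.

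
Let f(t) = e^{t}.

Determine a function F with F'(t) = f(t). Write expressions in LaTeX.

A first test for any F(t): its t-derivative must equal f(t) identically.
Check: d/dt[e^{t}] = e^{t} = f(t).

An antiderivative is F(t) = e^{t}.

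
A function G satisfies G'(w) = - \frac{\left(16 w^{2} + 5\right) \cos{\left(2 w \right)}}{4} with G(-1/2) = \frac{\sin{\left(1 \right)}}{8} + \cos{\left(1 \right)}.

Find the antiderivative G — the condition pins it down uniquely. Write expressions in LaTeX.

Since d/dw undoes antidifferentiation here, G(w) must give back the stated G'(w).
A general antiderivative is - 2 w^{2} \sin{\left(2 w \right)} - 2 w \cos{\left(2 w \right)} + \frac{3 \sin{\left(2 w \right)}}{8} + C.
The condition gives C = \frac{\sin{\left(1 \right)}}{8} + \cos{\left(1 \right)} - (\frac{\sin{\left(1 \right)}}{8} + \cos{\left(1 \right)}) = 0.
So G(w) = \frac{- 16 w^{2} \sin{\left(2 w \right)} - 16 w \cos{\left(2 w \right)} + 3 \sin{\left(2 w \right)}}{8}.
Check: d/dw[\frac{- 16 w^{2} \sin{\left(2 w \right)} - 16 w \cos{\left(2 w \right)} + 3 \sin{\left(2 w \right)}}{8}] = - 4 w^{2} \cos{\left(2 w \right)} - \frac{5 \cos{\left(2 w \right)}}{4}, which equals G'(w).

G(w) = \frac{- 16 w^{2} \sin{\left(2 w \right)} - 16 w \cos{\left(2 w \right)} + 3 \sin{\left(2 w \right)}}{8}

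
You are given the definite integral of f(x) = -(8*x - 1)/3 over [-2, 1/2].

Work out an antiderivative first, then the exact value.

Antiderivative: F(x) = -4*x**2/3 + x/3; value = 35/6

Differentiate the proposed F(x) back; it has to land on f(x) exactly.
F(x) = -4*x**2/3 + x/3 is an antiderivative of f.
Check: d/dx[-4*x**2/3 + x/3] = 1/3 - 8*x/3, which equals f(x).
F(1/2) = -1/6; F(-2) = -6.
Integral = F(1/2) - F(-2) = 35/6.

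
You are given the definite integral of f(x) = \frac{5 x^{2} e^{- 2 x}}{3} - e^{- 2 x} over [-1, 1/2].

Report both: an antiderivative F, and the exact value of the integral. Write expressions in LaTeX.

Recognize the product-rule pattern: f = u'v + uv' with u = - \frac{5 x^{2}}{6} - \frac{5 x}{6} + \frac{1}{12}, v = e^{- 2 x}, so integration by parts undoes it.
F(x) = - \frac{5 x^{2} e^{- 2 x}}{6} - \frac{5 x e^{- 2 x}}{6} + \frac{e^{- 2 x}}{12} is an antiderivative of f.
Check: d/dx[- \frac{5 x^{2} e^{- 2 x}}{6} - \frac{5 x e^{- 2 x}}{6} + \frac{e^{- 2 x}}{12}] = \frac{\left(5 x^{2} - 3\right) e^{- 2 x}}{3}, which equals f(x).
F(1/2) = - \frac{13}{24 e}; F(-1) = \frac{e^{2}}{12}.
Integral = F(1/2) - F(-1) = - \frac{e^{2}}{12} - \frac{13}{24 e}.

Antiderivative: F(x) = - \frac{5 x^{2} e^{- 2 x}}{6} - \frac{5 x e^{- 2 x}}{6} + \frac{e^{- 2 x}}{12}; value = - \frac{e^{2}}{12} - \frac{13}{24 e}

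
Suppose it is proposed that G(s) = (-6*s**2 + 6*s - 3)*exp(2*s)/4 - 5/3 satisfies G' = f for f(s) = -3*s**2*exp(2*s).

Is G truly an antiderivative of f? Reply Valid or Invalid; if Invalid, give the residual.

Valid. The derivative of G reproduces f.

d/ds[G] = -3*s**2*exp(2*s)
This equals f(s) exactly, so the claim holds.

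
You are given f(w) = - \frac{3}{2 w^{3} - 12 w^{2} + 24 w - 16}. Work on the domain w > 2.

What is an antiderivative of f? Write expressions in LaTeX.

An antiderivative is F(w) = \frac{3}{4 \left(w - 2\right)^{2}}.

Since d/dw undoes antidifferentiation here, F'(w) = f(w) is required of F(w).
Check: d/dw[\frac{3}{4 \left(w - 2\right)^{2}}] = - \frac{3}{2 w^{3} - 12 w^{2} + 24 w - 16} = f(w).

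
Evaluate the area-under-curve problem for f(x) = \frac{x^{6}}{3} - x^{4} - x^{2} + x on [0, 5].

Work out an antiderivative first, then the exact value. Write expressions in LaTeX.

Integrate term by term and add the pieces.
F(x) = \frac{x^{2} \left(10 x^{5} - 42 x^{3} - 70 x + 105\right)}{210} is an antiderivative of f.
Check: d/dx[\frac{x^{2} \left(10 x^{5} - 42 x^{3} - 70 x + 105\right)}{210}] = \frac{x^{6}}{3} - x^{4} - x^{2} + x = f(x).
F(5) = \frac{42925}{14}; F(0) = 0.
Integral = F(5) - F(0) = \frac{42925}{14}.

Antiderivative: F(x) = \frac{x^{2} \left(10 x^{5} - 42 x^{3} - 70 x + 105\right)}{210}; value = \frac{42925}{14}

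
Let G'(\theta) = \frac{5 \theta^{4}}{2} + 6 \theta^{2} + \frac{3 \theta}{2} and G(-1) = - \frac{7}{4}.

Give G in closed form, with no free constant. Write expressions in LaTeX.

The integrand splits into summands that can be handled one at a time.
A general antiderivative is \frac{\theta^{5}}{2} + 2 \theta^{3} + \frac{3 \theta^{2}}{4} - \frac{1}{2} + C.
The condition gives C = - \frac{7}{4} - (- \frac{9}{4}) = \frac{1}{2}.
So G(\theta) = \frac{\theta^{2} \left(2 \theta^{3} + 8 \theta + 3\right)}{4}.
Check: d/d\theta[\frac{\theta^{2} \left(2 \theta^{3} + 8 \theta + 3\right)}{4}] = \frac{5 \theta^{4}}{2} + 6 \theta^{2} + \frac{3 \theta}{2} = G'(\theta).

G(\theta) = \frac{\theta^{2} \left(2 \theta^{3} + 8 \theta + 3\right)}{4}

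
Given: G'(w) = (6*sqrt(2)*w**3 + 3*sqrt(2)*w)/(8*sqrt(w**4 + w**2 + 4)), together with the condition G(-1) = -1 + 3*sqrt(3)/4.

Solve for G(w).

The substitution u = w**4/2 + w**2/2 + 2 works: G'(w) is exactly (dG/du)*(du/dw) for that inner function.
A general antiderivative is 3*sqrt(w**4/2 + w**2/2 + 2)/4 + C.
The condition gives C = -1 + 3*sqrt(3)/4 - (3*sqrt(3)/4) = -1.
So G(w) = 3*sqrt(w**4/2 + w**2/2 + 2)/4 - 1.
Check: d/dw[3*sqrt(w**4/2 + w**2/2 + 2)/4 - 1] = (6*sqrt(2)*w**3 + 3*sqrt(2)*w)/(8*sqrt(w**4 + w**2 + 4)) = G'(w).

G(w) = 3*sqrt(w**4/2 + w**2/2 + 2)/4 - 1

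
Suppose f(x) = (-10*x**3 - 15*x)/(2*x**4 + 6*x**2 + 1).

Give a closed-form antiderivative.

The substitution u = 2*x**4/3 + 2*x**2 + 1/3 works: f is exactly (dF/du)*(du/dx) for that inner function.
Check: d/dx[-5*log(2*x**4/3 + 2*x**2 + 1/3)/4] = (-10*x**3 - 15*x)/(2*x**4 + 6*x**2 + 1) = f(x).

An antiderivative is F(x) = -5*log(2*x**4/3 + 2*x**2 + 1/3)/4.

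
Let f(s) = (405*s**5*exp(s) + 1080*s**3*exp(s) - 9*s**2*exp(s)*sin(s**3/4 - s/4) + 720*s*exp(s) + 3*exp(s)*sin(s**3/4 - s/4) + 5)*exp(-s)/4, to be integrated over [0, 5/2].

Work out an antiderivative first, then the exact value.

For F(s) to be correct the identity F'(s) - f(s) = 0 must hold.
F(s) = 135*s**6/8 + 135*s**4/2 + 90*s**2 + 3*cos(s**3/4 - s/4) - 5*exp(-s)/4 is an antiderivative of f.
Check: d/ds[135*s**6/8 + 135*s**4/2 + 90*s**2 + 3*cos(s**3/4 - s/4) - 5*exp(-s)/4] = (405*s**5*exp(s) + 1080*s**3*exp(s) - 9*s**2*exp(s)*sin(s**3/4 - s/4) + 720*s*exp(s) + 3*exp(s)*sin(s**3/4 - s/4) + 5)*exp(-s)/4 = f(s).
F(5/2) = 3*cos(105/32) - 5*exp(-5/2)/4 + 3747375/512; F(0) = 7/4.
Integral = F(5/2) - F(0) = 3*cos(105/32) - 5*exp(-5/2)/4 + 3746479/512.

Antiderivative: F(s) = 135*s**6/8 + 135*s**4/2 + 90*s**2 + 3*cos(s**3/4 - s/4) - 5*exp(-s)/4; value = 3*cos(105/32) - 5*exp(-5/2)/4 + 3746479/512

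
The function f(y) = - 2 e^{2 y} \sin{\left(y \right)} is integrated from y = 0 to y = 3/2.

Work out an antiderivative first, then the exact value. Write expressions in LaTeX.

For F(y) to be correct the identity F'(y) - f(y) = 0 must hold.
F(y) = \frac{2 \left(- 2 \sin{\left(y \right)} + \cos{\left(y \right)}\right) e^{2 y}}{5} is an antiderivative of f.
Check: d/dy[\frac{2 \left(- 2 \sin{\left(y \right)} + \cos{\left(y \right)}\right) e^{2 y}}{5}] = - 2 e^{2 y} \sin{\left(y \right)} = f(y).
F(3/2) = - \frac{4 e^{3} \sin{\left(\frac{3}{2} \right)}}{5} + \frac{2 e^{3} \cos{\left(\frac{3}{2} \right)}}{5}; F(0) = \frac{2}{5}.
Integral = F(3/2) - F(0) = - \frac{4 e^{3} \sin{\left(\frac{3}{2} \right)}}{5} - \frac{2}{5} + \frac{2 e^{3} \cos{\left(\frac{3}{2} \right)}}{5}.

Antiderivative: F(y) = \frac{2 \left(- 2 \sin{\left(y \right)} + \cos{\left(y \right)}\right) e^{2 y}}{5}; value = - \frac{4 e^{3} \sin{\left(\frac{3}{2} \right)}}{5} - \frac{2}{5} + \frac{2 e^{3} \cos{\left(\frac{3}{2} \right)}}{5}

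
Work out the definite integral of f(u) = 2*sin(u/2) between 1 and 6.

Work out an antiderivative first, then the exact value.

Recover f(u) by differentiating a candidate F(u); any mismatch rules it out.
F(u) = -4*cos(u/2) is an antiderivative of f.
Check: d/du[-4*cos(u/2)] = 2*sin(u/2) = f(u).
F(6) = -4*cos(3); F(1) = -4*cos(1/2).
Integral = F(6) - F(1) = 4*cos(1/2) - 4*cos(3).

Antiderivative: F(u) = -4*cos(u/2); value = 4*cos(1/2) - 4*cos(3)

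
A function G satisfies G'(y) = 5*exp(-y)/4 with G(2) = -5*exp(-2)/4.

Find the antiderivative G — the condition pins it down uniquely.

G(y) = -5*exp(-y)/4

Since d/dy undoes antidifferentiation here, G(y) must give back the stated G'(y).
A general antiderivative is -5*exp(-y)/4 + C.
The condition gives C = -5*exp(-2)/4 - (-5*exp(-2)/4) = 0.
So G(y) = -5*exp(-y)/4.
Check: d/dy[-5*exp(-y)/4] = 5*exp(-y)/4 = G'(y).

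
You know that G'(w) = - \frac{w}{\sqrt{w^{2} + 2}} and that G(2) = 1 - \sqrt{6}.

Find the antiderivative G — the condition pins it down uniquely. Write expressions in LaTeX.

The substitution u = w^{2} + 2 works: G'(w) is exactly (dG/du)*(du/dw) for that inner function.
A general antiderivative is - \sqrt{w^{2} + 2} + C.
The condition gives C = 1 - \sqrt{6} - (- \sqrt{6}) = 1.
So G(w) = 1 - \sqrt{w^{2} + 2}.
Check: d/dw[1 - \sqrt{w^{2} + 2}] = - \frac{w}{\sqrt{w^{2} + 2}} = G'(w).

G(w) = 1 - \sqrt{w^{2} + 2}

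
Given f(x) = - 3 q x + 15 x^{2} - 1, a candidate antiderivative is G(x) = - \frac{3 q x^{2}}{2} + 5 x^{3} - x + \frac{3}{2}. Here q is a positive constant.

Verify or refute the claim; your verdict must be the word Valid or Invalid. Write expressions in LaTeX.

d/dx[G] = - 3 q x + 15 x^{2} - 1
This equals f(x) exactly, so the claim holds.

Valid - differentiating G returns exactly f.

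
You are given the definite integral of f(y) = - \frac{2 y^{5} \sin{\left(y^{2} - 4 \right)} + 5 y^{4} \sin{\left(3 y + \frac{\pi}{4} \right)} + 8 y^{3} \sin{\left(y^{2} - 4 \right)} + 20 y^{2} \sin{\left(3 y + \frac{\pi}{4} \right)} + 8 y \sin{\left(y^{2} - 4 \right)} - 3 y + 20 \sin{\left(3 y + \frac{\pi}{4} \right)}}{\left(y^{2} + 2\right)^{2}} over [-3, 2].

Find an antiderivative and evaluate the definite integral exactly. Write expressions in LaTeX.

Check any antiderivative F(y) by computing F'(y) and comparing it with f(y).
F(y) = \frac{5 \cos{\left(3 y + \frac{\pi}{4} \right)}}{3} + \cos{\left(y^{2} - 4 \right)} - \frac{3}{2 y^{2} + 4} is an antiderivative of f.
Check: d/dy[\frac{5 \cos{\left(3 y + \frac{\pi}{4} \right)}}{3} + \cos{\left(y^{2} - 4 \right)} - \frac{3}{2 y^{2} + 4}] = \frac{- 2 y^{5} \sin{\left(y^{2} - 4 \right)} - 5 y^{4} \sin{\left(3 y + \frac{\pi}{4} \right)} - 8 y^{3} \sin{\left(y^{2} - 4 \right)} - 20 y^{2} \sin{\left(3 y + \frac{\pi}{4} \right)} - 8 y \sin{\left(y^{2} - 4 \right)} + 3 y - 20 \sin{\left(3 y + \frac{\pi}{4} \right)}}{y^{4} + 4 y^{2} + 4}, which equals f(y).
F(2) = \frac{3}{4} + \frac{5 \cos{\left(\frac{\pi}{4} + 6 \right)}}{3}; F(-3) = \frac{5 \sin{\left(\frac{\pi}{4} + 9 \right)}}{3} - \frac{3}{22} + \cos{\left(5 \right)}.
Integral = F(2) - F(-3) = - \cos{\left(5 \right)} - \frac{5 \sin{\left(\frac{\pi}{4} + 9 \right)}}{3} + \frac{39}{44} + \frac{5 \cos{\left(\frac{\pi}{4} + 6 \right)}}{3}.

Antiderivative: F(y) = \frac{5 \cos{\left(3 y + \frac{\pi}{4} \right)}}{3} + \cos{\left(y^{2} - 4 \right)} - \frac{3}{2 y^{2} + 4}; value = - \cos{\left(5 \right)} - \frac{5 \sin{\left(\frac{\pi}{4} + 9 \right)}}{3} + \frac{39}{44} + \frac{5 \cos{\left(\frac{\pi}{4} + 6 \right)}}{3}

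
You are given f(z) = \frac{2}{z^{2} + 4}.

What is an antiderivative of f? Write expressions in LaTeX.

A candidate is checked by its d/dz: the result must match f(z).
Check: d/dz[\operatorname{atan}{\left(\frac{z}{2} \right)}] = \frac{2}{z^{2} + 4} = f(z).

An antiderivative is F(z) = \operatorname{atan}{\left(\frac{z}{2} \right)}.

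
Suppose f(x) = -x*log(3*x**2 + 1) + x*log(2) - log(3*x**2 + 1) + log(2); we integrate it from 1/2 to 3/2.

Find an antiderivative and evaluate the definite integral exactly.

Antiderivative: F(x) = (3*x**2 + 3*x*(-x - 2)*log(3*x**2/2 + 1/2) + 12*x - log(x**2 + 1/3) - 4*sqrt(3)*atan(sqrt(3)*x))/6; value = -21*log(31/8)/8 - 2*sqrt(3)*atan(3*sqrt(3)/2)/3 - log(31/12)/6 + log(7/12)/6 + 5*log(7/8)/8 + 2*sqrt(3)*atan(sqrt(3)/2)/3 + 3

Integrate term by term and add the pieces.
F(x) = (3*x**2 + 3*x*(-x - 2)*log(3*x**2/2 + 1/2) + 12*x - log(x**2 + 1/3) - 4*sqrt(3)*atan(sqrt(3)*x))/6 is an antiderivative of f.
Check: d/dx[(3*x**2 + 3*x*(-x - 2)*log(3*x**2/2 + 1/2) + 12*x - log(x**2 + 1/3) - 4*sqrt(3)*atan(sqrt(3)*x))/6] = -x*log(3*x**2 + 1) + x*log(2) - log(3*x**2 + 1) + log(2) = f(x).
F(3/2) = -21*log(31/8)/8 - 2*sqrt(3)*atan(3*sqrt(3)/2)/3 - log(31/12)/6 + 33/8; F(1/2) = -2*sqrt(3)*atan(sqrt(3)/2)/3 - 5*log(7/8)/8 - log(7/12)/6 + 9/8.
Integral = F(3/2) - F(1/2) = -21*log(31/8)/8 - 2*sqrt(3)*atan(3*sqrt(3)/2)/3 - log(31/12)/6 + log(7/12)/6 + 5*log(7/8)/8 + 2*sqrt(3)*atan(sqrt(3)/2)/3 + 3.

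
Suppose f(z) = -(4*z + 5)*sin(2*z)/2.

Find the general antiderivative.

F(z) = (4*z*cos(2*z) - 2*sin(2*z) + 5*cos(2*z))/4 + C

Since d/dz undoes antidifferentiation here, F'(z) = f(z) is required of F(z).
Check: d/dz[(4*z*cos(2*z) - 2*sin(2*z) + 5*cos(2*z))/4] = -2*z*sin(2*z) - 5*sin(2*z)/2, which equals f(z).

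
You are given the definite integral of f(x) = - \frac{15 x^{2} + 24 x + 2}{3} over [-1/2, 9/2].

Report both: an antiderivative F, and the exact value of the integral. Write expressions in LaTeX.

Since d/dx undoes antidifferentiation here, F'(x) = f(x) is required of F(x).
F(x) = - \frac{5 x^{3}}{3} - 4 x^{2} - \frac{2 x}{3} is an antiderivative of f.
Check: d/dx[- \frac{5 x^{3}}{3} - 4 x^{2} - \frac{2 x}{3}] = - 5 x^{2} - 8 x - \frac{2}{3}, which equals f(x).
F(9/2) = - \frac{1887}{8}; F(-1/2) = - \frac{11}{24}.
Integral = F(9/2) - F(-1/2) = - \frac{2825}{12}.

Antiderivative: F(x) = - \frac{5 x^{3}}{3} - 4 x^{2} - \frac{2 x}{3}; value = - \frac{2825}{12}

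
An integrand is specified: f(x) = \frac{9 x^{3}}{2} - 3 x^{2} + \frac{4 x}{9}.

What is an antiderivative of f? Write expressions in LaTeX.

An antiderivative is F(x) = \frac{9 x^{4}}{8} - x^{3} + \frac{2 x^{2}}{9}.

f matches the chain-rule pattern g'(h)*h' with inner function h(x) = - \frac{3 x^{2}}{4} + \frac{x}{3}; substituting u = h(x) collapses the integral.
Check: d/dx[\frac{9 x^{4}}{8} - x^{3} + \frac{2 x^{2}}{9}] = \frac{9 x^{3}}{2} - 3 x^{2} + \frac{4 x}{9} = f(x).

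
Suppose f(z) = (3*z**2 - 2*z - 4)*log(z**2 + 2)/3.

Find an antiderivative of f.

An antiderivative is F(z) = z**3*log(z**2 + 2)/3 - 2*z**3/9 - z**2*log(z**2 + 2)/3 + z**2/3 - 4*z*log(z**2 + 2)/3 + 4*z - 2*log(z**2 + 2)/3 - 4*sqrt(2)*atan(sqrt(2)*z/2).

For F(z) to be correct the identity F'(z) - f(z) = 0 must hold.
Check: d/dz[z**3*log(z**2 + 2)/3 - 2*z**3/9 - z**2*log(z**2 + 2)/3 + z**2/3 - 4*z*log(z**2 + 2)/3 + 4*z - 2*log(z**2 + 2)/3 - 4*sqrt(2)*atan(sqrt(2)*z/2)] = z**2*log(z**2 + 2) - 2*z*log(z**2 + 2)/3 - 4*log(z**2 + 2)/3, which equals f(z).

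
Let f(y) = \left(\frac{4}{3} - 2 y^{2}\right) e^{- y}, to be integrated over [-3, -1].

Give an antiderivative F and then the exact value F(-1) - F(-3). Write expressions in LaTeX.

f has the shape u'v + uv' for u = 2 y^{2} + 4 y + \frac{8}{3} and v = e^{- y} — it is the derivative of the product u*v.
F(y) = \frac{2 \left(3 y^{2} + 6 y + 4\right) e^{- y}}{3} is an antiderivative of f.
Check: d/dy[\frac{2 \left(3 y^{2} + 6 y + 4\right) e^{- y}}{3}] = \frac{\left(4 - 6 y^{2}\right) e^{- y}}{3}, which equals f(y).
F(-1) = \frac{2 e}{3}; F(-3) = \frac{26 e^{3}}{3}.
Integral = F(-1) - F(-3) = - \frac{26 e^{3}}{3} + \frac{2 e}{3}.

Antiderivative: F(y) = \frac{2 \left(3 y^{2} + 6 y + 4\right) e^{- y}}{3}; value = - \frac{26 e^{3}}{3} + \frac{2 e}{3}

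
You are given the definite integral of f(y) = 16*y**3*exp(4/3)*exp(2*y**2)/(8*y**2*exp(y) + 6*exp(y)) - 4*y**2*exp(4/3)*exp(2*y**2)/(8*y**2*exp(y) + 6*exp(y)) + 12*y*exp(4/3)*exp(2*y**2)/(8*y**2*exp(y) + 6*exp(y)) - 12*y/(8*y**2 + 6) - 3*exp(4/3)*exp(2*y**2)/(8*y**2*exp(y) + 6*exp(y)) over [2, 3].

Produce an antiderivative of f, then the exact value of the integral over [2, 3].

Integrate term by term and add the pieces.
F(y) = -3*log(2*y**2 + 3/2)/4 + exp(4/3)*exp(-y)*exp(2*y**2)/2 is an antiderivative of f.
Check: d/dy[-3*log(2*y**2 + 3/2)/4 + exp(4/3)*exp(-y)*exp(2*y**2)/2] = (16*y**3*exp(4/3)*exp(2*y**2) - 4*y**2*exp(4/3)*exp(2*y**2) - 12*y*exp(y) + 12*y*exp(4/3)*exp(2*y**2) - 3*exp(4/3)*exp(2*y**2))/(8*y**2*exp(y) + 6*exp(y)), which equals f(y).
F(3) = -3*log(39/2)/4 + exp(49/3)/2; F(2) = -3*log(19/2)/4 + exp(22/3)/2.
Integral = F(3) - F(2) = -exp(22/3)/2 - 3*log(39/2)/4 + 3*log(19/2)/4 + exp(49/3)/2.

Antiderivative: F(y) = -3*log(2*y**2 + 3/2)/4 + exp(4/3)*exp(-y)*exp(2*y**2)/2; value = -exp(22/3)/2 - 3*log(39/2)/4 + 3*log(19/2)/4 + exp(49/3)/2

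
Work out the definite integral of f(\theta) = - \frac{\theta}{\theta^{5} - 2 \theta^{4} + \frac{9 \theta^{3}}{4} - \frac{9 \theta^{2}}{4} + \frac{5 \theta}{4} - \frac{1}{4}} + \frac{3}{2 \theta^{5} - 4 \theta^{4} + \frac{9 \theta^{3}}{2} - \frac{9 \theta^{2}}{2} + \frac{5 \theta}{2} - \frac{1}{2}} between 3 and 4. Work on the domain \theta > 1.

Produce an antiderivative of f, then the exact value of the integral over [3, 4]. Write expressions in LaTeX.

Antiderivative: F(\theta) = \frac{100 \theta \log{\left(\theta - 1 \right)} - 32 \theta \log{\left(\theta - \frac{1}{2} \right)} - 34 \theta \log{\left(\theta^{2} + 1 \right)} + 76 \theta \operatorname{atan}{\left(\theta \right)} - 50 \log{\left(\theta - 1 \right)} + 16 \log{\left(\theta - \frac{1}{2} \right)} + 17 \log{\left(\theta^{2} + 1 \right)} - 38 \operatorname{atan}{\left(\theta \right)} + 160}{100 \theta - 50}; value = - \frac{17 \log{\left(17 \right)}}{50} - \frac{19 \operatorname{atan}{\left(3 \right)}}{25} - \log{\left(2 \right)} - \frac{8 \log{\left(\frac{7}{2} \right)}}{25} - \frac{32}{175} + \frac{8 \log{\left(\frac{5}{2} \right)}}{25} + \frac{17 \log{\left(10 \right)}}{50} + \frac{19 \operatorname{atan}{\left(4 \right)}}{25} + \log{\left(3 \right)}

The denominator factors as \left(\theta - 1\right) \left(2 \theta - 1\right)^{2} \left(\theta^{2} + 1\right); partial fractions split f into directly integrable pieces: - \frac{17 \theta - 19}{25 \left(\theta^{2} + 1\right)} - \frac{16}{25 \left(2 \theta - 1\right)} - \frac{32}{5 \left(2 \theta - 1\right)^{2}} + \frac{1}{\theta - 1}.
F(\theta) = \frac{100 \theta \log{\left(\theta - 1 \right)} - 32 \theta \log{\left(\theta - \frac{1}{2} \right)} - 34 \theta \log{\left(\theta^{2} + 1 \right)} + 76 \theta \operatorname{atan}{\left(\theta \right)} - 50 \log{\left(\theta - 1 \right)} + 16 \log{\left(\theta - \frac{1}{2} \right)} + 17 \log{\left(\theta^{2} + 1 \right)} - 38 \operatorname{atan}{\left(\theta \right)} + 160}{100 \theta - 50} is an antiderivative of f.
Check: d/d\theta[\frac{100 \theta \log{\left(\theta - 1 \right)} - 32 \theta \log{\left(\theta - \frac{1}{2} \right)} - 34 \theta \log{\left(\theta^{2} + 1 \right)} + 76 \theta \operatorname{atan}{\left(\theta \right)} - 50 \log{\left(\theta - 1 \right)} + 16 \log{\left(\theta - \frac{1}{2} \right)} + 17 \log{\left(\theta^{2} + 1 \right)} - 38 \operatorname{atan}{\left(\theta \right)} + 160}{100 \theta - 50}] = \frac{6 - 4 \theta}{4 \theta^{5} - 8 \theta^{4} + 9 \theta^{3} - 9 \theta^{2} + 5 \theta - 1}, which equals f(\theta).
F(4) = - \frac{17 \log{\left(17 \right)}}{50} - \frac{8 \log{\left(\frac{7}{2} \right)}}{25} + \frac{16}{35} + \frac{19 \operatorname{atan}{\left(4 \right)}}{25} + \log{\left(3 \right)}; F(3) = - \frac{17 \log{\left(10 \right)}}{50} - \frac{8 \log{\left(\frac{5}{2} \right)}}{25} + \frac{16}{25} + \log{\left(2 \right)} + \frac{19 \operatorname{atan}{\left(3 \right)}}{25}.
Integral = F(4) - F(3) = - \frac{17 \log{\left(17 \right)}}{50} - \frac{19 \operatorname{atan}{\left(3 \right)}}{25} - \log{\left(2 \right)} - \frac{8 \log{\left(\frac{7}{2} \right)}}{25} - \frac{32}{175} + \frac{8 \log{\left(\frac{5}{2} \right)}}{25} + \frac{17 \log{\left(10 \right)}}{50} + \frac{19 \operatorname{atan}{\left(4 \right)}}{25} + \log{\left(3 \right)}.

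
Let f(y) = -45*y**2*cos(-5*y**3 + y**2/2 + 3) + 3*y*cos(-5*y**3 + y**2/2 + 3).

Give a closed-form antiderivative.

f matches the chain-rule pattern g'(h)*h' with inner function h(y) = -5*y**3 + y**2/2 + 3; substituting u = h(y) collapses the integral.
Check: d/dy[3*sin(-5*y**3 + y**2/2 + 3)] = -45*y**2*cos(-5*y**3 + y**2/2 + 3) + 3*y*cos(-5*y**3 + y**2/2 + 3) = f(y).

An antiderivative is F(y) = 3*sin(-5*y**3 + y**2/2 + 3).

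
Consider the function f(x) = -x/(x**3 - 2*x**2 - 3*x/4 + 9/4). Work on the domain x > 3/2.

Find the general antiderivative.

Factor the denominator ((x + 1)*(2*x - 3)**2) and decompose: f = -8/(25*(2*x - 3)) - 12/(5*(2*x - 3)**2) + 4/(25*(x + 1)); each piece integrates to a log, atan, or power term.
Check: d/dx[-4*log(x - 3/2)/25 + 4*log(x + 1)/25 + 12/(20*x - 30)] = -4*x/(4*x**3 - 8*x**2 - 3*x + 9), which equals f(x).

F(x) = -4*log(x - 3/2)/25 + 4*log(x + 1)/25 + 12/(20*x - 30) + C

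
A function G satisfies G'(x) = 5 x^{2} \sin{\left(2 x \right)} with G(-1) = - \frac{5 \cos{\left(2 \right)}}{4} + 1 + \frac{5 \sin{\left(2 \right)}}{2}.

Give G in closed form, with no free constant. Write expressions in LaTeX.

For G(x) to be correct, d/dx[G] must agree with the stated G'(x) identically.
A general antiderivative is - \frac{5 x^{2} \cos{\left(2 x \right)}}{2} + \frac{5 x \sin{\left(2 x \right)}}{2} + \frac{5 \cos{\left(2 x \right)}}{4} + C.
The condition gives C = - \frac{5 \cos{\left(2 \right)}}{4} + 1 + \frac{5 \sin{\left(2 \right)}}{2} - (- \frac{5 \cos{\left(2 \right)}}{4} + \frac{5 \sin{\left(2 \right)}}{2}) = 1.
So G(x) = \frac{- 10 x^{2} \cos{\left(2 x \right)} + 10 x \sin{\left(2 x \right)} + 5 \cos{\left(2 x \right)} + 4}{4}.
Check: d/dx[\frac{- 10 x^{2} \cos{\left(2 x \right)} + 10 x \sin{\left(2 x \right)} + 5 \cos{\left(2 x \right)} + 4}{4}] = 5 x^{2} \sin{\left(2 x \right)} = G'(x).

G(x) = \frac{- 10 x^{2} \cos{\left(2 x \right)} + 10 x \sin{\left(2 x \right)} + 5 \cos{\left(2 x \right)} + 4}{4}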